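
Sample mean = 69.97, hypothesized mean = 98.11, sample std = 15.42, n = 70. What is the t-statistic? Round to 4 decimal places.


t = (xbar - mu0) / (s/sqrt(n))
xbar - mu0 = 69.97 - 98.11 = -28.14
sqrt(70) ≈ 8.36660027
s/sqrt(n) = 15.42 / 8.36660027 ≈ 1.84304252
t = -28.14 / 1.84304252 ≈ -15.268232

-15.2682


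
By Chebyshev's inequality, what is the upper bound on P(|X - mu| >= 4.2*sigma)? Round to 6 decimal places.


P <= 1/k^2
k^2 = 4.2^2 = 17.64
1/k^2 = 1 / 17.64 = 25/441 ≈ 0.05668934

0.056689


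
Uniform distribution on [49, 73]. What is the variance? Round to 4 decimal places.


Var = (b-a)^2 / 12
(b-a)^2 = (73 - 49)^2 = 576
Var = 576/12 = 48

48.0000


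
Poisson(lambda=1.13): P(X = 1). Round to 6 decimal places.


P = e^(-lam) * lam^k / k!
e^(-1.13) ≈ 0.3230333
lam^k = 1.13^1 = 1.13
k! = 1! = 1
P = 0.3230333 * 1.13 / 1 ≈ 0.365028

0.365028


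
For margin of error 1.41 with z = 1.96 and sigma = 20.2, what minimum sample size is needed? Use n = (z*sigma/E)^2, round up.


z*sigma/E = 1.96 * 20.2 / 1.41 = 19796/705 ≈ 28.079433
(z*sigma/E)^2 ≈ 788.454536
round up: n = 789

789


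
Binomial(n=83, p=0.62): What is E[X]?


E[X] = n*p = 83 * 0.62 = 51.46

51.46


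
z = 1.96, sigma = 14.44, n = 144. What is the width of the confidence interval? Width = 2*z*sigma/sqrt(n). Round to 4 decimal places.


width = 2*z*sigma/sqrt(n)
2*z*sigma = 2 * 1.96 * 14.44 = 56.6048
sqrt(144) = 12
width = 56.6048 / 12 = 17689/3750 ≈ 4.717067

4.7171


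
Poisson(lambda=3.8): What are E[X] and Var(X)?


E[X] = Var(X) = lambda = 3.8

3.8, 3.8


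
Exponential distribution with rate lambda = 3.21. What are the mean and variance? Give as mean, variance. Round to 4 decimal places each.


mean = 1/lam, var = 1/lam^2
mean = 1 / 3.21 = 100/321 ≈ 0.311526
lam^2 = 3.21^2 = 10.3041
var = 1 / 10.3041 ≈ 0.097049

0.3115, 0.0970


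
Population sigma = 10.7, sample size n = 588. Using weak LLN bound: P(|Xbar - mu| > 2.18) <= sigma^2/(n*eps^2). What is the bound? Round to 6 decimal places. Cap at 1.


bound = min(1, sigma^2/(n*eps^2))
sigma^2 = 10.7^2 = 114.49
n*eps^2 = 588 * 2.18^2 = 588 * 4.7524 = 2794.4112
sigma^2/(n*eps^2) = 114.49 / 2794.4112 ≈ 0.04097106

0.040971


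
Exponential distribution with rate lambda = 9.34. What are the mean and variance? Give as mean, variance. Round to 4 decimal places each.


mean = 1/lam, var = 1/lam^2
mean = 1 / 9.34 = 50/467 ≈ 0.107066
lam^2 = 9.34^2 = 87.2356
var = 1 / 87.2356 ≈ 0.011463

0.1071, 0.0115


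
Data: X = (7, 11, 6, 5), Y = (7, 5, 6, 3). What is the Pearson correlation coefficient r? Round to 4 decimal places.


r = sum((xi-xbar)(yi-ybar)) / sqrt(sum((xi-xbar)^2) * sum((yi-ybar)^2))
n = 4, xbar = 29/4 = 7.25, ybar = 21/4 = 5.25
Sxy = sum((xi-xbar)(yi-ybar)) = 2.75
Sxx = sum((xi-xbar)^2) = 20.75
Syy = sum((yi-ybar)^2) = 8.75
sqrt(Sxx*Syy) ≈ 13.474513
r = Sxy / sqrt(Sxx*Syy) = 2.75 / 13.474513 ≈ 0.204089

0.2041


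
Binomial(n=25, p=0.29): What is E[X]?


E[X] = n*p = 25 * 0.29 = 7.25

7.25


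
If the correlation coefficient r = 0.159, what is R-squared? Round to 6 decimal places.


R^2 = r^2 = (0.159)^2 = 0.025281

0.025281


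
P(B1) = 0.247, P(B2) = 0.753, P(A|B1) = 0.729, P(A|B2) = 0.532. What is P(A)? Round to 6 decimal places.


P(A) = P(A|B1)*P(B1) + P(A|B2)*P(B2)
P(A|B1)*P(B1) = 0.729 * 0.247 = 0.180063
P(A|B2)*P(B2) = 0.532 * 0.753 = 0.400596
P(A) = 0.180063 + 0.400596 = 0.580659

0.580659


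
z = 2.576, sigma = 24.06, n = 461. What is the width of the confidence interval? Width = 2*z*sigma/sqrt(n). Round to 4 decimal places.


width = 2*z*sigma/sqrt(n)
2*z*sigma = 2 * 2.576 * 24.06 = 123.95712
sqrt(461) ≈ 21.470911
width = 123.95712 / 21.470911 ≈ 5.773259

5.7733


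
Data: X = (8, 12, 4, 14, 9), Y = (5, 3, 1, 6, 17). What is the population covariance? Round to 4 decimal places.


Cov = (1/n)*sum((xi-xbar)(yi-ybar))
n = 5, xbar = 47/5 = 9.4, ybar = 32/5 = 6.4
sum((xi-xbar)(yi-ybar)) = 16.2
Cov = 16.2 / 5 = 3.24

3.2400


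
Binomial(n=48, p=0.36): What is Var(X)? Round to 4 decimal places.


Var = n*p*(1-p) = 48 * 0.36 * 0.64 = 11.0592

11.0592


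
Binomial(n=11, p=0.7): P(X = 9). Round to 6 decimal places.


P = C(n,k) * p^k * (1-p)^(n-k)
C(11,9) = 55
p^k = 0.7^9 ≈ 0.04035361
(1-p)^(n-k) = 0.3^2 = 0.09
P = 55 * 0.04035361 * 0.09 ≈ 0.199750

0.199750


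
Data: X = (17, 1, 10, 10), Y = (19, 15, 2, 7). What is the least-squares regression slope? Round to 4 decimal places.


b = sum((xi-xbar)(yi-ybar)) / sum((xi-xbar)^2)
n = 4, xbar = 38/4 = 9.5, ybar = 43/4 = 10.75
Sxy = sum((xi-xbar)(yi-ybar)) = 19.5
Sxx = sum((xi-xbar)^2) = 129
b = Sxy / Sxx = 13/86 ≈ 0.151163

0.1512


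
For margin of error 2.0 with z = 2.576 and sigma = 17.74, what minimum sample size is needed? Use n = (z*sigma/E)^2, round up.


z*sigma/E = 2.576 * 17.74 / 2.0 = 22.84912
(z*sigma/E)^2 ≈ 522.082285
round up: n = 523

523


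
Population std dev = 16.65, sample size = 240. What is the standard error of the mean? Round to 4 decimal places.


SE = sigma / sqrt(n)
sqrt(240) ≈ 15.491933
SE = 16.65 / 15.491933 ≈ 1.074753

1.0748


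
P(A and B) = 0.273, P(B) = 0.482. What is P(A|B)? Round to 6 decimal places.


P(A|B) = P(A and B) / P(B) = 0.273 / 0.482 = 273/482 ≈ 0.56639004

0.566390


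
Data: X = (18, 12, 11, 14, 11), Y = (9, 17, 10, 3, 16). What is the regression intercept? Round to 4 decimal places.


a = ybar - b*xbar, where b = sum((xi-xbar)(yi-ybar)) / sum((xi-xbar)^2)
n = 5, xbar = 66/5 = 13.2, ybar = 55/5 = 11
Sxy = sum((xi-xbar)(yi-ybar)) = -32
Sxx = sum((xi-xbar)^2) = 34.8
b = Sxy / Sxx = -80/87 ≈ -0.919540
a = 11 - (-0.919540) * 13.2 = 671/29 ≈ 23.137931

23.1379


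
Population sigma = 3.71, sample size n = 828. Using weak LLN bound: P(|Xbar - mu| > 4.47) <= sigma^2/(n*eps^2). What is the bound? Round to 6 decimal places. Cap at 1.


bound = min(1, sigma^2/(n*eps^2))
sigma^2 = 3.71^2 = 13.7641
n*eps^2 = 828 * 4.47^2 = 828 * 19.9809 = 16544.1852
sigma^2/(n*eps^2) = 13.7641 / 16544.1852 ≈ 0.00083196

0.000832


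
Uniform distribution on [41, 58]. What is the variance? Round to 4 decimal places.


Var = (b-a)^2 / 12
(b-a)^2 = (58 - 41)^2 = 289
Var = 289/12 ≈ 24.083333

24.0833


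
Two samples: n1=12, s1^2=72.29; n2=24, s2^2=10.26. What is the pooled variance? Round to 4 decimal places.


sp^2 = ((n1-1)*s1^2 + (n2-1)*s2^2)/(n1+n2-2)
(n1-1)*s1^2 = 11 * 72.29 = 795.19
(n2-1)*s2^2 = 23 * 10.26 = 235.98
numerator = 795.19 + 235.98 = 1031.17
n1+n2-2 = 34
sp^2 = 1031.17 / 34 = 103117/3400 ≈ 30.328529

30.3285


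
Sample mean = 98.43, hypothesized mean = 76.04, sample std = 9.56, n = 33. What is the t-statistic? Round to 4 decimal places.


t = (xbar - mu0) / (s/sqrt(n))
xbar - mu0 = 98.43 - 76.04 = 22.39
sqrt(33) ≈ 5.74456265
s/sqrt(n) = 9.56 / 5.74456265 ≈ 1.66418239
t = 22.39 / 1.66418239 ≈ 13.454054

13.4541


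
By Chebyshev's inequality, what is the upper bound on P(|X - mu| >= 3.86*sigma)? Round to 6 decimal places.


P <= 1/k^2
k^2 = 3.86^2 = 14.8996
1/k^2 = 1 / 14.8996 ≈ 0.06711590

0.067116


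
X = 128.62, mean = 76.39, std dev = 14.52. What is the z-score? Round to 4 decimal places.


z = (X - mu) / sigma
X - mu = 128.62 - 76.39 = 52.23
z = 52.23 / 14.52 = 1741/484 ≈ 3.597107

3.5971


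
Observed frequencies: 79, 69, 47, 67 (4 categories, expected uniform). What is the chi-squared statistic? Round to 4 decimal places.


chi2 = sum((O-E)^2/E), E = total/4
total = 262, E = 262/4 = 65.5
(79 - 65.5)^2 / 65.5 = 182.25 / 65.5 = 729/262 ≈ 2.782443
(69 - 65.5)^2 / 65.5 = 12.25 / 65.5 = 49/262 ≈ 0.187023
(47 - 65.5)^2 / 65.5 = 342.25 / 65.5 = 1369/262 ≈ 5.225191
(67 - 65.5)^2 / 65.5 = 2.25 / 65.5 = 9/262 ≈ 0.034351
chi2 = 1078/131 ≈ 8.229008

8.2290


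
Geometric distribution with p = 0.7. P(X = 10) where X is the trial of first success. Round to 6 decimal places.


P = (1-p)^(k-1) * p
(1-p)^(k-1) = 0.3^9 = 0.000019683
P = 0.000019683 * 0.7 = 0.0000137781

0.000014


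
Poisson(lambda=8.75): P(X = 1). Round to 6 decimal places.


P = e^(-lam) * lam^k / k!
e^(-8.75) ≈ 0.0001584613
lam^k = 8.75^1 = 8.75
k! = 1! = 1
P = 0.0001584613 * 8.75 / 1 ≈ 0.001387

0.001387


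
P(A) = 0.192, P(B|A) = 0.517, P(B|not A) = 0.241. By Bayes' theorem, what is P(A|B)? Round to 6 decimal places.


P(A|B) = P(B|A)*P(A) / P(B), P(B) = P(B|A)*P(A) + P(B|not A)*P(not A)
P(B|A)*P(A) = 0.517 * 0.192 = 0.099264
P(B|not A)*P(not A) = 0.241 * 0.808 = 0.194728
P(B) = 0.099264 + 0.194728 = 0.293992
P(A|B) = 0.099264 / 0.293992 ≈ 0.33764184

0.337642


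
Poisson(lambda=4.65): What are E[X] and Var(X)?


E[X] = Var(X) = lambda = 4.65

4.65, 4.65


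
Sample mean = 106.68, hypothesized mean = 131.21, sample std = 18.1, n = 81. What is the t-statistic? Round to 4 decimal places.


t = (xbar - mu0) / (s/sqrt(n))
xbar - mu0 = 106.68 - 131.21 = -24.53
sqrt(81) = 9
s/sqrt(n) = 18.1 / 9 = 181/90 ≈ 2.01111111
t = -24.53 / 2.01111111 = -22077/1810 ≈ -12.197238

-12.1972


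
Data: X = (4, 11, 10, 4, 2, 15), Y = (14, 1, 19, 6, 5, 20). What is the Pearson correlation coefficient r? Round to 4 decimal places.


r = sum((xi-xbar)(yi-ybar)) / sqrt(sum((xi-xbar)^2) * sum((yi-ybar)^2))
n = 6, xbar = 46/6 = 23/3 ≈ 7.666667, ybar = 65/6 ≈ 10.833333
Sxy = sum((xi-xbar)(yi-ybar)) = 278/3 ≈ 92.666667
Sxx = sum((xi-xbar)^2) = 388/3 ≈ 129.333333
Syy = sum((yi-ybar)^2) = 1889/6 ≈ 314.833333
sqrt(Sxx*Syy) ≈ 201.788118
r = Sxy / sqrt(Sxx*Syy) = 92.666667 / 201.788118 ≈ 0.459228

0.4592


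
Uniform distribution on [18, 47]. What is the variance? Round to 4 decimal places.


Var = (b-a)^2 / 12
(b-a)^2 = (47 - 18)^2 = 841
Var = 841/12 ≈ 70.083333

70.0833


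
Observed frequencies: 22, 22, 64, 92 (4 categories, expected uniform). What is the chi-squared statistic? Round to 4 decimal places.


chi2 = sum((O-E)^2/E), E = total/4
total = 200, E = 200/4 = 50
(22 - 50)^2 / 50 = 784 / 50 = 15.68
(22 - 50)^2 / 50 = 784 / 50 = 15.68
(64 - 50)^2 / 50 = 196 / 50 = 3.92
(92 - 50)^2 / 50 = 1764 / 50 = 35.28
chi2 = 70.56

70.5600


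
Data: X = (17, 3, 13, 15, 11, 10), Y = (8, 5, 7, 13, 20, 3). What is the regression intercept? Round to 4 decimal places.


a = ybar - b*xbar, where b = sum((xi-xbar)(yi-ybar)) / sum((xi-xbar)^2)
n = 6, xbar = 69/6 = 11.5, ybar = 56/6 = 28/3 ≈ 9.333333
Sxy = sum((xi-xbar)(yi-ybar)) = 43
Sxx = sum((xi-xbar)^2) = 119.5
b = Sxy / Sxx = 86/239 ≈ 0.359833
a = 9.333333 - 0.359833 * 11.5 = 3725/717 ≈ 5.195258

5.1953


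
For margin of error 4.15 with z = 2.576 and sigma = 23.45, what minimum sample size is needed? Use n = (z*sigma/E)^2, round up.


z*sigma/E = 2.576 * 23.45 / 4.15 ≈ 14.555952
(z*sigma/E)^2 ≈ 211.875733
round up: n = 212

212


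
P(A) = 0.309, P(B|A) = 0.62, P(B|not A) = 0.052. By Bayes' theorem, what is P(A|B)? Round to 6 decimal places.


P(A|B) = P(B|A)*P(A) / P(B), P(B) = P(B|A)*P(A) + P(B|not A)*P(not A)
P(B|A)*P(A) = 0.62 * 0.309 = 0.19158
P(B|not A)*P(not A) = 0.052 * 0.691 = 0.035932
P(B) = 0.19158 + 0.035932 = 0.227512
P(A|B) = 0.19158 / 0.227512 ≈ 0.84206547

0.842065


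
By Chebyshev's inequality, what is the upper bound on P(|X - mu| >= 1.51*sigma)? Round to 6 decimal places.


P <= 1/k^2
k^2 = 1.51^2 = 2.2801
1/k^2 = 1 / 2.2801 ≈ 0.43857726

0.438577


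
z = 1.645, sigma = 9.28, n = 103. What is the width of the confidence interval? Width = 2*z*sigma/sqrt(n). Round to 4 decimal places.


width = 2*z*sigma/sqrt(n)
2*z*sigma = 2 * 1.645 * 9.28 = 30.5312
sqrt(103) ≈ 10.148892
width = 30.5312 / 10.148892 ≈ 3.008329

3.0083


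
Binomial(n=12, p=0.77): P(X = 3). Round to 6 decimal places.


P = C(n,k) * p^k * (1-p)^(n-k)
C(12,3) = 220
p^k = 0.77^3 = 0.456533
(1-p)^(n-k) = 0.23^9 ≈ 0.000001801153
P = 220 * 0.456533 * 0.000001801153 ≈ 0.000181

0.000181


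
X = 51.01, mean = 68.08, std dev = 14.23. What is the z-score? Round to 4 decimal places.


z = (X - mu) / sigma
X - mu = 51.01 - 68.08 = -17.07
z = -17.07 / 14.23 = -1707/1423 ≈ -1.199578

-1.1996


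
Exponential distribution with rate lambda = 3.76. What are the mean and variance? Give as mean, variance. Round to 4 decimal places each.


mean = 1/lam, var = 1/lam^2
mean = 1 / 3.76 = 25/94 ≈ 0.265957
lam^2 = 3.76^2 = 14.1376
var = 1 / 14.1376 = 625/8836 ≈ 0.070733

0.2660, 0.0707


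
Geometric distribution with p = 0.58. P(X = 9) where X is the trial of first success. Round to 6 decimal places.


P = (1-p)^(k-1) * p
(1-p)^(k-1) = 0.42^8 ≈ 0.0009682652
P = 0.0009682652 * 0.58 ≈ 0.0005615938

0.000562


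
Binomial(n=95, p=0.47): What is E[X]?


E[X] = n*p = 95 * 0.47 = 44.65

44.65


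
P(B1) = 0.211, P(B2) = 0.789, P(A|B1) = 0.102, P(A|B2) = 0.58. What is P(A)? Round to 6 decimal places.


P(A) = P(A|B1)*P(B1) + P(A|B2)*P(B2)
P(A|B1)*P(B1) = 0.102 * 0.211 = 0.021522
P(A|B2)*P(B2) = 0.58 * 0.789 = 0.45762
P(A) = 0.021522 + 0.45762 = 0.479142

0.479142


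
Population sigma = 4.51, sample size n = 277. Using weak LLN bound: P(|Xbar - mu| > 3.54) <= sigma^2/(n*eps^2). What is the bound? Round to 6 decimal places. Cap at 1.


bound = min(1, sigma^2/(n*eps^2))
sigma^2 = 4.51^2 = 20.3401
n*eps^2 = 277 * 3.54^2 = 277 * 12.5316 = 3471.2532
sigma^2/(n*eps^2) = 20.3401 / 3471.2532 ≈ 0.00585958

0.005860


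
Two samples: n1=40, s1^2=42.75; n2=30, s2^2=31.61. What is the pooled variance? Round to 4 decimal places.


sp^2 = ((n1-1)*s1^2 + (n2-1)*s2^2)/(n1+n2-2)
(n1-1)*s1^2 = 39 * 42.75 = 1667.25
(n2-1)*s2^2 = 29 * 31.61 = 916.69
numerator = 1667.25 + 916.69 = 2583.94
n1+n2-2 = 68
sp^2 = 2583.94 / 68 = 129197/3400 ≈ 37.999118

37.9991


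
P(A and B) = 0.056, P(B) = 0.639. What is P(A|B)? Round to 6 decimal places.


P(A|B) = P(A and B) / P(B) = 0.056 / 0.639 = 56/639 ≈ 0.08763693

0.087637


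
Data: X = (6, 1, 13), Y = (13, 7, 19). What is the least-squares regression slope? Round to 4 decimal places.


b = sum((xi-xbar)(yi-ybar)) / sum((xi-xbar)^2)
n = 3, xbar = 20/3 ≈ 6.666667, ybar = 39/3 = 13
Sxy = sum((xi-xbar)(yi-ybar)) = 72
Sxx = sum((xi-xbar)^2) = 218/3 ≈ 72.666667
b = Sxy / Sxx = 108/109 ≈ 0.990826

0.9908


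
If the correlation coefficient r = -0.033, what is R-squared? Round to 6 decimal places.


R^2 = r^2 = (-0.033)^2 = 0.001089

0.001089


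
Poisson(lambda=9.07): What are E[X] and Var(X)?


E[X] = Var(X) = lambda = 9.07

9.07, 9.07


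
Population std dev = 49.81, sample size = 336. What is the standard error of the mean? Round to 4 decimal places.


SE = sigma / sqrt(n)
sqrt(336) ≈ 18.330303
SE = 49.81 / 18.330303 ≈ 2.717358

2.7174


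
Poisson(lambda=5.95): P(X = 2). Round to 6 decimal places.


P = e^(-lam) * lam^k / k!
e^(-5.95) ≈ 0.002605841
lam^k = 5.95^2 = 35.4025
k! = 2! = 2
P = 0.002605841 * 35.4025 / 2 ≈ 0.046127

0.046127


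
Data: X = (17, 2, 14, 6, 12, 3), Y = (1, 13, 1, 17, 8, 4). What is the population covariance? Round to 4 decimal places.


Cov = (1/n)*sum((xi-xbar)(yi-ybar))
n = 6, xbar = 54/6 = 9, ybar = 44/6 = 22/3 ≈ 7.333333
sum((xi-xbar)(yi-ybar)) = -129
Cov = -129 / 6 = -21.5

-21.5000


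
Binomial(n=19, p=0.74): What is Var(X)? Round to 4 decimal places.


Var = n*p*(1-p) = 19 * 0.74 * 0.26 = 3.6556

3.6556


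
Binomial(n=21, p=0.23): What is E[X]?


E[X] = n*p = 21 * 0.23 = 4.83

4.83


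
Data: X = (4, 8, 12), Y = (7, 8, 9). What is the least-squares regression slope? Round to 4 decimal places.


b = sum((xi-xbar)(yi-ybar)) / sum((xi-xbar)^2)
n = 3, xbar = 24/3 = 8, ybar = 24/3 = 8
Sxy = sum((xi-xbar)(yi-ybar)) = 8
Sxx = sum((xi-xbar)^2) = 32
b = Sxy / Sxx = 0.25

0.2500


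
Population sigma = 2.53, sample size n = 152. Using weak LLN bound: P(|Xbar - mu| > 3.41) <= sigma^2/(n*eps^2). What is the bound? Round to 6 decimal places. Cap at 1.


bound = min(1, sigma^2/(n*eps^2))
sigma^2 = 2.53^2 = 6.4009
n*eps^2 = 152 * 3.41^2 = 152 * 11.6281 = 1767.4712
sigma^2/(n*eps^2) = 6.4009 / 1767.4712 ≈ 0.00362150

0.003622


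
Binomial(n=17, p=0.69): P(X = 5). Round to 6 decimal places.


P = C(n,k) * p^k * (1-p)^(n-k)
C(17,5) = 6188
p^k = 0.69^5 ≈ 0.1564031
(1-p)^(n-k) = 0.31^12 ≈ 0.0000007876628
P = 6188 * 0.1564031 * 0.0000007876628 ≈ 0.000762

0.000762


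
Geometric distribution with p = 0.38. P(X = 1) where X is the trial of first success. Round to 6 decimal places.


P = (1-p)^(k-1) * p
(1-p)^(k-1) = 0.62^0 = 1
P = 1 * 0.38 = 0.38

0.380000


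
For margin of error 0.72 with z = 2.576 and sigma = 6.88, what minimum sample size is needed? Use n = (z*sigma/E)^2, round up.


z*sigma/E = 2.576 * 6.88 / 0.72 = 27692/1125 ≈ 24.615111
(z*sigma/E)^2 ≈ 605.903695
round up: n = 606

606


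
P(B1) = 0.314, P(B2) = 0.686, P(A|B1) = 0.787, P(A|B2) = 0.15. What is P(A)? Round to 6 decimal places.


P(A) = P(A|B1)*P(B1) + P(A|B2)*P(B2)
P(A|B1)*P(B1) = 0.787 * 0.314 = 0.247118
P(A|B2)*P(B2) = 0.15 * 0.686 = 0.1029
P(A) = 0.247118 + 0.1029 = 0.350018

0.350018


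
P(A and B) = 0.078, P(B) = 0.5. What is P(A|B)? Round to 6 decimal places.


P(A|B) = P(A and B) / P(B) = 0.078 / 0.5 = 0.156

0.156000


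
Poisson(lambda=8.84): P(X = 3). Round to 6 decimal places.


P = e^(-lam) * lam^k / k!
e^(-8.84) ≈ 0.0001448227
lam^k = 8.84^3 = 690.807104
k! = 3! = 6
P = 0.0001448227 * 690.807104 / 6 ≈ 0.016674

0.016674


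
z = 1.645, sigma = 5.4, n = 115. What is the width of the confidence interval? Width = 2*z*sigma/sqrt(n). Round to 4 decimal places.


width = 2*z*sigma/sqrt(n)
2*z*sigma = 2 * 1.645 * 5.4 = 17.766
sqrt(115) ≈ 10.723805
width = 17.766 / 10.723805 ≈ 1.656688

1.6567


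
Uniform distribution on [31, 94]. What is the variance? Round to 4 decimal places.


Var = (b-a)^2 / 12
(b-a)^2 = (94 - 31)^2 = 3969
Var = 3969/12 = 330.75

330.7500


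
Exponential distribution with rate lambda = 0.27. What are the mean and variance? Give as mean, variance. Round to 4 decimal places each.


mean = 1/lam, var = 1/lam^2
mean = 1 / 0.27 = 100/27 ≈ 3.703704
lam^2 = 0.27^2 = 0.0729
var = 1 / 0.0729 = 10000/729 ≈ 13.717421

3.7037, 13.7174


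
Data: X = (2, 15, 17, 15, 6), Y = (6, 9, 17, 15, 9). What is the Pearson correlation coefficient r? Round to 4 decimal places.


r = sum((xi-xbar)(yi-ybar)) / sqrt(sum((xi-xbar)^2) * sum((yi-ybar)^2))
n = 5, xbar = 55/5 = 11, ybar = 56/5 = 11.2
Sxy = sum((xi-xbar)(yi-ybar)) = 99
Sxx = sum((xi-xbar)^2) = 174
Syy = sum((yi-ybar)^2) = 84.8
sqrt(Sxx*Syy) ≈ 121.470984
r = Sxy / sqrt(Sxx*Syy) = 99 / 121.470984 ≈ 0.815009

0.8150


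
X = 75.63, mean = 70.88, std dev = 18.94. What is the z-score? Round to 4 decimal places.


z = (X - mu) / sigma
X - mu = 75.63 - 70.88 = 4.75
z = 4.75 / 18.94 = 475/1894 ≈ 0.250792

0.2508


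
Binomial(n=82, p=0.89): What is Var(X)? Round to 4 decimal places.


Var = n*p*(1-p) = 82 * 0.89 * 0.11 = 8.0278

8.0278


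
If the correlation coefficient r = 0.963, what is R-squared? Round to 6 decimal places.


R^2 = r^2 = (0.963)^2 = 0.927369

0.927369


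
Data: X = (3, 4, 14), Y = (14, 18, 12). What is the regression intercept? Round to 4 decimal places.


a = ybar - b*xbar, where b = sum((xi-xbar)(yi-ybar)) / sum((xi-xbar)^2)
n = 3, xbar = 21/3 = 7, ybar = 44/3 ≈ 14.666667
Sxy = sum((xi-xbar)(yi-ybar)) = -26
Sxx = sum((xi-xbar)^2) = 74
b = Sxy / Sxx = -13/37 ≈ -0.351351
a = 14.666667 - (-0.351351) * 7 = 1901/111 ≈ 17.126126

17.1261


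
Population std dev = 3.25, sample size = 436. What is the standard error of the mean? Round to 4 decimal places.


SE = sigma / sqrt(n)
sqrt(436) ≈ 20.880613
SE = 3.25 / 20.880613 ≈ 0.155647

0.1556


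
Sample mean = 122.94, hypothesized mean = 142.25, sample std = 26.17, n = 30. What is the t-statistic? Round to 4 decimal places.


t = (xbar - mu0) / (s/sqrt(n))
xbar - mu0 = 122.94 - 142.25 = -19.31
sqrt(30) ≈ 5.47722558
s/sqrt(n) = 26.17 / 5.47722558 ≈ 4.77796644
t = -19.31 / 4.77796644 ≈ -4.041468

-4.0415


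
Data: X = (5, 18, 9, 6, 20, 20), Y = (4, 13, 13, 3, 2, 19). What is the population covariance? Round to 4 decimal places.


Cov = (1/n)*sum((xi-xbar)(yi-ybar))
n = 6, xbar = 78/6 = 13, ybar = 54/6 = 9
sum((xi-xbar)(yi-ybar)) = 107
Cov = 107 / 6 = 107/6 ≈ 17.833333

17.8333


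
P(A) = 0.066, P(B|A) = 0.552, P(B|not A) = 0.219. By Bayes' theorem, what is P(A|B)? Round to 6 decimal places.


P(A|B) = P(B|A)*P(A) / P(B), P(B) = P(B|A)*P(A) + P(B|not A)*P(not A)
P(B|A)*P(A) = 0.552 * 0.066 = 0.036432
P(B|not A)*P(not A) = 0.219 * 0.934 = 0.204546
P(B) = 0.036432 + 0.204546 = 0.240978
P(A|B) = 0.036432 / 0.240978 ≈ 0.15118393

0.151184


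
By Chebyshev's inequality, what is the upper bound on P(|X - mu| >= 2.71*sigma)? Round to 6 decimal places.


P <= 1/k^2
k^2 = 2.71^2 = 7.3441
1/k^2 = 1 / 7.3441 ≈ 0.13616372

0.136164


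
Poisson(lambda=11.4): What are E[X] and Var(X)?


E[X] = Var(X) = lambda = 11.4

11.4, 11.4


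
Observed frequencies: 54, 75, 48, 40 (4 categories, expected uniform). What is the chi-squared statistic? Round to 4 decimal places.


chi2 = sum((O-E)^2/E), E = total/4
total = 217, E = 217/4 = 54.25
(54 - 54.25)^2 / 54.25 = 0.0625 / 54.25 = 1/868 ≈ 0.001152
(75 - 54.25)^2 / 54.25 = 430.5625 / 54.25 = 6889/868 ≈ 7.936636
(48 - 54.25)^2 / 54.25 = 39.0625 / 54.25 = 625/868 ≈ 0.720046
(40 - 54.25)^2 / 54.25 = 203.0625 / 54.25 = 3249/868 ≈ 3.743088
chi2 = 2691/217 ≈ 12.400922

12.4009


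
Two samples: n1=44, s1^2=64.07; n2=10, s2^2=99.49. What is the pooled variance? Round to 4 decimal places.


sp^2 = ((n1-1)*s1^2 + (n2-1)*s2^2)/(n1+n2-2)
(n1-1)*s1^2 = 43 * 64.07 = 2755.01
(n2-1)*s2^2 = 9 * 99.49 = 895.41
numerator = 2755.01 + 895.41 = 3650.42
n1+n2-2 = 52
sp^2 = 3650.42 / 52 = 182521/2600 ≈ 70.200385

70.2004


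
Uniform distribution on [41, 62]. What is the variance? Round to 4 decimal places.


Var = (b-a)^2 / 12
(b-a)^2 = (62 - 41)^2 = 441
Var = 441/12 = 36.75

36.7500


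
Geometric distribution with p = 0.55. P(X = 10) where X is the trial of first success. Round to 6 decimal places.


P = (1-p)^(k-1) * p
(1-p)^(k-1) = 0.45^9 ≈ 0.0007566806
P = 0.0007566806 * 0.55 ≈ 0.0004161744

0.000416


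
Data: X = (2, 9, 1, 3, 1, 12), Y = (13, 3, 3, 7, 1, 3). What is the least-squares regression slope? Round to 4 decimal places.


b = sum((xi-xbar)(yi-ybar)) / sum((xi-xbar)^2)
n = 6, xbar = 28/6 = 14/3 ≈ 4.666667, ybar = 30/6 = 5
Sxy = sum((xi-xbar)(yi-ybar)) = -26
Sxx = sum((xi-xbar)^2) = 328/3 ≈ 109.333333
b = Sxy / Sxx = -39/164 ≈ -0.237805

-0.2378


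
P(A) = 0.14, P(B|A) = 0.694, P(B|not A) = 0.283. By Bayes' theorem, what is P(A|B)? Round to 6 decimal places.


P(A|B) = P(B|A)*P(A) / P(B), P(B) = P(B|A)*P(A) + P(B|not A)*P(not A)
P(B|A)*P(A) = 0.694 * 0.14 = 0.09716
P(B|not A)*P(not A) = 0.283 * 0.86 = 0.24338
P(B) = 0.09716 + 0.24338 = 0.34054
P(A|B) = 0.09716 / 0.34054 ≈ 0.28531156

0.285312


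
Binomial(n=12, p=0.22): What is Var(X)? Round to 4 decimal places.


Var = n*p*(1-p) = 12 * 0.22 * 0.78 = 2.0592

2.0592


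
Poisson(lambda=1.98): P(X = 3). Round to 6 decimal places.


P = e^(-lam) * lam^k / k!
e^(-1.98) ≈ 0.1380692
lam^k = 1.98^3 = 7.762392
k! = 3! = 6
P = 0.1380692 * 7.762392 / 6 ≈ 0.178625

0.178625


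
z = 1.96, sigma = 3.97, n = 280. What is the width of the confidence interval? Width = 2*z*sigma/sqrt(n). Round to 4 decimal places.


width = 2*z*sigma/sqrt(n)
2*z*sigma = 2 * 1.96 * 3.97 = 15.5624
sqrt(280) ≈ 16.733201
width = 15.5624 / 16.733201 ≈ 0.930031

0.9300


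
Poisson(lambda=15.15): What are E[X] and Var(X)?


E[X] = Var(X) = lambda = 15.15

15.15, 15.15


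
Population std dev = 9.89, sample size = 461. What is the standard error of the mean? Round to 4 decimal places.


SE = sigma / sqrt(n)
sqrt(461) ≈ 21.470911
SE = 9.89 / 21.470911 ≈ 0.460623

0.4606


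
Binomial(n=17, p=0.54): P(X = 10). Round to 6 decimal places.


P = C(n,k) * p^k * (1-p)^(n-k)
C(17,10) = 19448
p^k = 0.54^10 ≈ 0.002108325
(1-p)^(n-k) = 0.46^7 ≈ 0.004358177
P = 19448 * 0.002108325 * 0.004358177 ≈ 0.178697

0.178697


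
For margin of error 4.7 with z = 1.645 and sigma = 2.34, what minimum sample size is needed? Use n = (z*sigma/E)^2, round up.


z*sigma/E = 1.645 * 2.34 / 4.7 = 0.819
(z*sigma/E)^2 = 0.670761
round up: n = 1

1


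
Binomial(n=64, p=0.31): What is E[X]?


E[X] = n*p = 64 * 0.31 = 19.84

19.84


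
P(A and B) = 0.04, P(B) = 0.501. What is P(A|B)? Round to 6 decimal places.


P(A|B) = P(A and B) / P(B) = 0.04 / 0.501 = 40/501 ≈ 0.07984032

0.079840


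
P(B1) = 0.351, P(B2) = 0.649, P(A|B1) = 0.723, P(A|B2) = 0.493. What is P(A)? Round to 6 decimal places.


P(A) = P(A|B1)*P(B1) + P(A|B2)*P(B2)
P(A|B1)*P(B1) = 0.723 * 0.351 = 0.253773
P(A|B2)*P(B2) = 0.493 * 0.649 = 0.319957
P(A) = 0.253773 + 0.319957 = 0.57373

0.573730


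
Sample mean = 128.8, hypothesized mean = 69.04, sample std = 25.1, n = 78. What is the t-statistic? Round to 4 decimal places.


t = (xbar - mu0) / (s/sqrt(n))
xbar - mu0 = 128.8 - 69.04 = 59.76
sqrt(78) ≈ 8.83176087
s/sqrt(n) = 25.1 / 8.83176087 ≈ 2.84201536
t = 59.76 / 2.84201536 ≈ 21.027332

21.0273


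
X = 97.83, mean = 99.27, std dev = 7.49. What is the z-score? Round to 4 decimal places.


z = (X - mu) / sigma
X - mu = 97.83 - 99.27 = -1.44
z = -1.44 / 7.49 = -144/749 ≈ -0.192256

-0.1923


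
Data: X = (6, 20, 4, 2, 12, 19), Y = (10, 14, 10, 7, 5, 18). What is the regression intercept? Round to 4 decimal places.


a = ybar - b*xbar, where b = sum((xi-xbar)(yi-ybar)) / sum((xi-xbar)^2)
n = 6, xbar = 63/6 = 10.5, ybar = 64/6 = 32/3 ≈ 10.666667
Sxy = sum((xi-xbar)(yi-ybar)) = 124
Sxx = sum((xi-xbar)^2) = 299.5
b = Sxy / Sxx = 248/599 ≈ 0.414023
a = 10.666667 - 0.414023 * 10.5 = 11356/1797 ≈ 6.319421

6.3194


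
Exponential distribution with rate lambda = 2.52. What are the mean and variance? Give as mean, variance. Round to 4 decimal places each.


mean = 1/lam, var = 1/lam^2
mean = 1 / 2.52 = 25/63 ≈ 0.396825
lam^2 = 2.52^2 = 6.3504
var = 1 / 6.3504 = 625/3969 ≈ 0.157470

0.3968, 0.1575


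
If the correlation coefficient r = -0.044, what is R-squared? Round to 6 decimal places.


R^2 = r^2 = (-0.044)^2 = 0.001936

0.001936


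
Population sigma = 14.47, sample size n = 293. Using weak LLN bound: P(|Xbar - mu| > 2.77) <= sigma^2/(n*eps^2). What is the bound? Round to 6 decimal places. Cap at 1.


bound = min(1, sigma^2/(n*eps^2))
sigma^2 = 14.47^2 = 209.3809
n*eps^2 = 293 * 2.77^2 = 293 * 7.6729 = 2248.1597
sigma^2/(n*eps^2) = 209.3809 / 2248.1597 ≈ 0.09313435

0.093134


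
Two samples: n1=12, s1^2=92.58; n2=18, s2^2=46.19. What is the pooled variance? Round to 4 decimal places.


sp^2 = ((n1-1)*s1^2 + (n2-1)*s2^2)/(n1+n2-2)
(n1-1)*s1^2 = 11 * 92.58 = 1018.38
(n2-1)*s2^2 = 17 * 46.19 = 785.23
numerator = 1018.38 + 785.23 = 1803.61
n1+n2-2 = 28
sp^2 = 1803.61 / 28 = 180361/2800 ≈ 64.414643

64.4146


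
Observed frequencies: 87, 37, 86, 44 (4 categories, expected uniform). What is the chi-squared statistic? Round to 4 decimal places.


chi2 = sum((O-E)^2/E), E = total/4
total = 254, E = 254/4 = 63.5
(87 - 63.5)^2 / 63.5 = 552.25 / 63.5 = 2209/254 ≈ 8.696850
(37 - 63.5)^2 / 63.5 = 702.25 / 63.5 = 2809/254 ≈ 11.059055
(86 - 63.5)^2 / 63.5 = 506.25 / 63.5 = 2025/254 ≈ 7.972441
(44 - 63.5)^2 / 63.5 = 380.25 / 63.5 = 1521/254 ≈ 5.988189
chi2 = 4282/127 ≈ 33.716535

33.7165


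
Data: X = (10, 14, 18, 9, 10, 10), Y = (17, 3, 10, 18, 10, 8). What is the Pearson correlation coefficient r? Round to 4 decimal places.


r = sum((xi-xbar)(yi-ybar)) / sqrt(sum((xi-xbar)^2) * sum((yi-ybar)^2))
n = 6, xbar = 71/6 ≈ 11.833333, ybar = 66/6 = 11
Sxy = sum((xi-xbar)(yi-ybar)) = -47
Sxx = sum((xi-xbar)^2) = 365/6 ≈ 60.833333
Syy = sum((yi-ybar)^2) = 160
sqrt(Sxx*Syy) ≈ 98.657657
r = Sxy / sqrt(Sxx*Syy) = -47 / 98.657657 ≈ -0.476395

-0.4764


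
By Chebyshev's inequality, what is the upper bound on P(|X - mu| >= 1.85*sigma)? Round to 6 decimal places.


P <= 1/k^2
k^2 = 1.85^2 = 3.4225
1/k^2 = 1 / 3.4225 = 400/1369 ≈ 0.29218408

0.292184


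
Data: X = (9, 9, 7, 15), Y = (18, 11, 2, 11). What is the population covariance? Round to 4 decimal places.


Cov = (1/n)*sum((xi-xbar)(yi-ybar))
n = 4, xbar = 40/4 = 10, ybar = 42/4 = 10.5
sum((xi-xbar)(yi-ybar)) = 20
Cov = 20 / 4 = 5

5.0000


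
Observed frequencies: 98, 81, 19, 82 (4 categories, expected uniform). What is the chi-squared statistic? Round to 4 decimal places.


chi2 = sum((O-E)^2/E), E = total/4
total = 280, E = 280/4 = 70
(98 - 70)^2 / 70 = 784 / 70 = 11.2
(81 - 70)^2 / 70 = 121 / 70 = 121/70 ≈ 1.728571
(19 - 70)^2 / 70 = 2601 / 70 = 2601/70 ≈ 37.157143
(82 - 70)^2 / 70 = 144 / 70 = 72/35 ≈ 2.057143
chi2 = 365/7 ≈ 52.142857

52.1429


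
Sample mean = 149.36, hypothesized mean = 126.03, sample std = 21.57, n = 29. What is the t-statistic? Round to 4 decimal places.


t = (xbar - mu0) / (s/sqrt(n))
xbar - mu0 = 149.36 - 126.03 = 23.33
sqrt(29) ≈ 5.38516481
s/sqrt(n) = 21.57 / 5.38516481 ≈ 4.00544844
t = 23.33 / 4.00544844 ≈ 5.824566

5.8246


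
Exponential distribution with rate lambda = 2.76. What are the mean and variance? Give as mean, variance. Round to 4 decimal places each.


mean = 1/lam, var = 1/lam^2
mean = 1 / 2.76 = 25/69 ≈ 0.362319
lam^2 = 2.76^2 = 7.6176
var = 1 / 7.6176 = 625/4761 ≈ 0.131275

0.3623, 0.1313


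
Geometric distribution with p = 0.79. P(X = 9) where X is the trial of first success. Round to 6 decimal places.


P = (1-p)^(k-1) * p
(1-p)^(k-1) = 0.21^8 ≈ 0.000003782286
P = 0.000003782286 * 0.79 ≈ 0.000002988006

0.000003


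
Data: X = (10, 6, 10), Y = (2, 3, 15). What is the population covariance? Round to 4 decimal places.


Cov = (1/n)*sum((xi-xbar)(yi-ybar))
n = 3, xbar = 26/3 ≈ 8.666667, ybar = 20/3 ≈ 6.666667
sum((xi-xbar)(yi-ybar)) = 44/3 ≈ 14.666667
Cov = 14.666667 / 3 = 44/9 ≈ 4.888889

4.8889


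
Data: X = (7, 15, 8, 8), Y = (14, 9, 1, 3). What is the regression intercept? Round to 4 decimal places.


a = ybar - b*xbar, where b = sum((xi-xbar)(yi-ybar)) / sum((xi-xbar)^2)
n = 4, xbar = 38/4 = 9.5, ybar = 27/4 = 6.75
Sxy = sum((xi-xbar)(yi-ybar)) = 8.5
Sxx = sum((xi-xbar)^2) = 41
b = Sxy / Sxx = 17/82 ≈ 0.207317
a = 6.75 - 0.207317 * 9.5 = 196/41 ≈ 4.780488

4.7805


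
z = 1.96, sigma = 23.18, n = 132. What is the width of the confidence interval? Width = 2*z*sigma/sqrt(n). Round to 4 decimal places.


width = 2*z*sigma/sqrt(n)
2*z*sigma = 2 * 1.96 * 23.18 = 90.8656
sqrt(132) ≈ 11.489125
width = 90.8656 / 11.489125 ≈ 7.908835

7.9088


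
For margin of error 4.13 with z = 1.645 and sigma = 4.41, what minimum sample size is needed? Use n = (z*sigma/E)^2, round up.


z*sigma/E = 1.645 * 4.41 / 4.13 ≈ 1.756525
(z*sigma/E)^2 ≈ 3.085382
round up: n = 4

4


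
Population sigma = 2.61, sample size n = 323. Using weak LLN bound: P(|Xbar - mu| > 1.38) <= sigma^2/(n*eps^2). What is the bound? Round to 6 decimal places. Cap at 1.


bound = min(1, sigma^2/(n*eps^2))
sigma^2 = 2.61^2 = 6.8121
n*eps^2 = 323 * 1.38^2 = 323 * 1.9044 = 615.1212
sigma^2/(n*eps^2) = 6.8121 / 615.1212 ≈ 0.01107440

0.011074


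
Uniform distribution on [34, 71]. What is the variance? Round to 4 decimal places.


Var = (b-a)^2 / 12
(b-a)^2 = (71 - 34)^2 = 1369
Var = 1369/12 ≈ 114.083333

114.0833


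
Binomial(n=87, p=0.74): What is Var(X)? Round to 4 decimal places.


Var = n*p*(1-p) = 87 * 0.74 * 0.26 = 16.7388

16.7388


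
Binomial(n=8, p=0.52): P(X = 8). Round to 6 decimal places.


P = C(n,k) * p^k * (1-p)^(n-k)
C(8,8) = 1
p^k = 0.52^8 ≈ 0.005345973
(1-p)^(n-k) = 0.48^0 = 1
P = 1 * 0.005345973 * 1 ≈ 0.005346

0.005346


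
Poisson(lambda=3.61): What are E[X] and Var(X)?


E[X] = Var(X) = lambda = 3.61

3.61, 3.61


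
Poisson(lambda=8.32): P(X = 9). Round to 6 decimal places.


P = e^(-lam) * lam^k / k!
e^(-8.32) ≈ 0.0002435959
lam^k = 8.32^9 ≈ 191033677.698774
k! = 9! = 362880
P = 0.0002435959 * 191033677.698774 / 362880 ≈ 0.128238

0.128238


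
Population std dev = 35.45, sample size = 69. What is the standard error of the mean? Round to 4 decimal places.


SE = sigma / sqrt(n)
sqrt(69) ≈ 8.306624
SE = 35.45 / 8.306624 ≈ 4.267678

4.2677


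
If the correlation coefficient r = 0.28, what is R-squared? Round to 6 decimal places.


R^2 = r^2 = (0.28)^2 = 0.0784

0.078400


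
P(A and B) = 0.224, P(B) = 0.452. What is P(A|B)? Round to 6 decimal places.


P(A|B) = P(A and B) / P(B) = 0.224 / 0.452 = 56/113 ≈ 0.49557522

0.495575


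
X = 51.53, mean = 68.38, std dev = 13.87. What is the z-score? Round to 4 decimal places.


z = (X - mu) / sigma
X - mu = 51.53 - 68.38 = -16.85
z = -16.85 / 13.87 = -1685/1387 ≈ -1.214852

-1.2149


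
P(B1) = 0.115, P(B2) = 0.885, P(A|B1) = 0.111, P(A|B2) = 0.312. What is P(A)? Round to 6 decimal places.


P(A) = P(A|B1)*P(B1) + P(A|B2)*P(B2)
P(A|B1)*P(B1) = 0.111 * 0.115 = 0.012765
P(A|B2)*P(B2) = 0.312 * 0.885 = 0.27612
P(A) = 0.012765 + 0.27612 = 0.288885

0.288885


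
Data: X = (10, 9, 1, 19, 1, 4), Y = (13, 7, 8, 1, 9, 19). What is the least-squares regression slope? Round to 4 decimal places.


b = sum((xi-xbar)(yi-ybar)) / sum((xi-xbar)^2)
n = 6, xbar = 44/6 = 22/3 ≈ 7.333333, ybar = 57/6 = 9.5
Sxy = sum((xi-xbar)(yi-ybar)) = -113
Sxx = sum((xi-xbar)^2) = 712/3 ≈ 237.333333
b = Sxy / Sxx = -339/712 ≈ -0.476124

-0.4761


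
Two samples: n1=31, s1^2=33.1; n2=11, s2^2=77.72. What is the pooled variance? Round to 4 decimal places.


sp^2 = ((n1-1)*s1^2 + (n2-1)*s2^2)/(n1+n2-2)
(n1-1)*s1^2 = 30 * 33.1 = 993
(n2-1)*s2^2 = 10 * 77.72 = 777.2
numerator = 993 + 777.2 = 1770.2
n1+n2-2 = 40
sp^2 = 1770.2 / 40 = 44.255

44.2550


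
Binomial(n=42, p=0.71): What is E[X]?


E[X] = n*p = 42 * 0.71 = 29.82

29.82


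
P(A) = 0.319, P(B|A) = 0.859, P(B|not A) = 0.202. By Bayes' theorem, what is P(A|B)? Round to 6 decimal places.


P(A|B) = P(B|A)*P(A) / P(B), P(B) = P(B|A)*P(A) + P(B|not A)*P(not A)
P(B|A)*P(A) = 0.859 * 0.319 = 0.274021
P(B|not A)*P(not A) = 0.202 * 0.681 = 0.137562
P(B) = 0.274021 + 0.137562 = 0.411583
P(A|B) = 0.274021 / 0.411583 ≈ 0.66577337

0.665773


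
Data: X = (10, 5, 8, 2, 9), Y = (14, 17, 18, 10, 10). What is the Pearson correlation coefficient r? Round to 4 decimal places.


r = sum((xi-xbar)(yi-ybar)) / sqrt(sum((xi-xbar)^2) * sum((yi-ybar)^2))
n = 5, xbar = 34/5 = 6.8, ybar = 69/5 = 13.8
Sxy = sum((xi-xbar)(yi-ybar)) = 9.8
Sxx = sum((xi-xbar)^2) = 42.8
Syy = sum((yi-ybar)^2) = 56.8
sqrt(Sxx*Syy) ≈ 49.305578
r = Sxy / sqrt(Sxx*Syy) = 9.8 / 49.305578 ≈ 0.198760

0.1988


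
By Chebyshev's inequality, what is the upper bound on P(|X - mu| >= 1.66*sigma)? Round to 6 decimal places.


P <= 1/k^2
k^2 = 1.66^2 = 2.7556
1/k^2 = 1 / 2.7556 = 2500/6889 ≈ 0.36289737

0.362897


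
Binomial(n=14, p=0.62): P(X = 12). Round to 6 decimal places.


P = C(n,k) * p^k * (1-p)^(n-k)
C(14,12) = 91
p^k = 0.62^12 ≈ 0.003226267
(1-p)^(n-k) = 0.38^2 = 0.1444
P = 91 * 0.003226267 * 0.1444 ≈ 0.042394

0.042394


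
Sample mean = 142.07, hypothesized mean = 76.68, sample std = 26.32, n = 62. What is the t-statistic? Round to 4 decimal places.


t = (xbar - mu0) / (s/sqrt(n))
xbar - mu0 = 142.07 - 76.68 = 65.39
sqrt(62) ≈ 7.87400787
s/sqrt(n) = 26.32 / 7.87400787 ≈ 3.34264334
t = 65.39 / 3.34264334 ≈ 19.562362

19.5624


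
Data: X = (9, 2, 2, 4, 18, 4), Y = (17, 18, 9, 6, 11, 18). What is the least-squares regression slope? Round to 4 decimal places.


b = sum((xi-xbar)(yi-ybar)) / sum((xi-xbar)^2)
n = 6, xbar = 39/6 = 6.5, ybar = 79/6 ≈ 13.166667
Sxy = sum((xi-xbar)(yi-ybar)) = -12.5
Sxx = sum((xi-xbar)^2) = 191.5
b = Sxy / Sxx = -25/383 ≈ -0.065274

-0.0653


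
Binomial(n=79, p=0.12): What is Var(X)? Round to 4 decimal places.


Var = n*p*(1-p) = 79 * 0.12 * 0.88 = 8.3424

8.3424


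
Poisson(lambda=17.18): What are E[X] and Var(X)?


E[X] = Var(X) = lambda = 17.18

17.18, 17.18


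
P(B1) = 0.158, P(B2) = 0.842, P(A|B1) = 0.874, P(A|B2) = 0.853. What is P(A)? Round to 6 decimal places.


P(A) = P(A|B1)*P(B1) + P(A|B2)*P(B2)
P(A|B1)*P(B1) = 0.874 * 0.158 = 0.138092
P(A|B2)*P(B2) = 0.853 * 0.842 = 0.718226
P(A) = 0.138092 + 0.718226 = 0.856318

0.856318


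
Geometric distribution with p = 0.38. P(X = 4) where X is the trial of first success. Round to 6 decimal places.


P = (1-p)^(k-1) * p
(1-p)^(k-1) = 0.62^3 = 0.238328
P = 0.238328 * 0.38 = 0.09056464

0.090565


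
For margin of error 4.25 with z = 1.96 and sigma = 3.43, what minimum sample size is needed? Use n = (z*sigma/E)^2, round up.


z*sigma/E = 1.96 * 3.43 / 4.25 ≈ 1.581835
(z*sigma/E)^2 ≈ 2.502203
round up: n = 3

3


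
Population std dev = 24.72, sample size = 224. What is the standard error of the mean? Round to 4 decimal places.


SE = sigma / sqrt(n)
sqrt(224) ≈ 14.966630
SE = 24.72 / 14.966630 ≈ 1.651674

1.6517


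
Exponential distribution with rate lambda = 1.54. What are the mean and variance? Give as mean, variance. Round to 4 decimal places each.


mean = 1/lam, var = 1/lam^2
mean = 1 / 1.54 = 50/77 ≈ 0.649351
lam^2 = 1.54^2 = 2.3716
var = 1 / 2.3716 = 2500/5929 ≈ 0.421656

0.6494, 0.4217


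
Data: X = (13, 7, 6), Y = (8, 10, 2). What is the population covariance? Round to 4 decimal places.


Cov = (1/n)*sum((xi-xbar)(yi-ybar))
n = 3, xbar = 26/3 ≈ 8.666667, ybar = 20/3 ≈ 6.666667
sum((xi-xbar)(yi-ybar)) = 38/3 ≈ 12.666667
Cov = 12.666667 / 3 = 38/9 ≈ 4.222222

4.2222


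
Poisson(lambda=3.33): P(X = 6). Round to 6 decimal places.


P = e^(-lam) * lam^k / k!
e^(-3.33) ≈ 0.03579311
lam^k = 3.33^6 ≈ 1363.532209
k! = 6! = 720
P = 0.03579311 * 1363.532209 / 720 ≈ 0.067785

0.067785


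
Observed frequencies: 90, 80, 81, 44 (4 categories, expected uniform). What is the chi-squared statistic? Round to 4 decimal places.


chi2 = sum((O-E)^2/E), E = total/4
total = 295, E = 295/4 = 73.75
(90 - 73.75)^2 / 73.75 = 264.0625 / 73.75 = 845/236 ≈ 3.580508
(80 - 73.75)^2 / 73.75 = 39.0625 / 73.75 = 125/236 ≈ 0.529661
(81 - 73.75)^2 / 73.75 = 52.5625 / 73.75 = 841/1180 ≈ 0.712712
(44 - 73.75)^2 / 73.75 = 885.0625 / 73.75 = 14161/1180 ≈ 12.000847
chi2 = 4963/295 ≈ 16.823729

16.8237


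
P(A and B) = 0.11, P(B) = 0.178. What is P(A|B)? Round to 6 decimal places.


P(A|B) = P(A and B) / P(B) = 0.11 / 0.178 = 55/89 ≈ 0.61797753

0.617978


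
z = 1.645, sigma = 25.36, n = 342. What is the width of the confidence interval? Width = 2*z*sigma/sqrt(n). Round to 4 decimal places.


width = 2*z*sigma/sqrt(n)
2*z*sigma = 2 * 1.645 * 25.36 = 83.4344
sqrt(342) ≈ 18.493242
width = 83.4344 / 18.493242 ≈ 4.511616

4.5116


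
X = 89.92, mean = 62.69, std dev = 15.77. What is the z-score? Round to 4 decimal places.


z = (X - mu) / sigma
X - mu = 89.92 - 62.69 = 27.23
z = 27.23 / 15.77 = 2723/1577 ≈ 1.726696

1.7267


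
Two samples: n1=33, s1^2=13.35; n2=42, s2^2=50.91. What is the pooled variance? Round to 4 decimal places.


sp^2 = ((n1-1)*s1^2 + (n2-1)*s2^2)/(n1+n2-2)
(n1-1)*s1^2 = 32 * 13.35 = 427.2
(n2-1)*s2^2 = 41 * 50.91 = 2087.31
numerator = 427.2 + 2087.31 = 2514.51
n1+n2-2 = 73
sp^2 = 2514.51 / 73 = 251451/7300 ≈ 34.445342

34.4453


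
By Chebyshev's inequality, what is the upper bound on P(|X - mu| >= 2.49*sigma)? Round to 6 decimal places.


P <= 1/k^2
k^2 = 2.49^2 = 6.2001
1/k^2 = 1 / 6.2001 ≈ 0.16128772

0.161288


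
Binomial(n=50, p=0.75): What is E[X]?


E[X] = n*p = 50 * 0.75 = 37.5

37.5


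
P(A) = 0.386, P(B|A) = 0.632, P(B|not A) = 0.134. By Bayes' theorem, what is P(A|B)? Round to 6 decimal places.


P(A|B) = P(B|A)*P(A) / P(B), P(B) = P(B|A)*P(A) + P(B|not A)*P(not A)
P(B|A)*P(A) = 0.632 * 0.386 = 0.243952
P(B|not A)*P(not A) = 0.134 * 0.614 = 0.082276
P(B) = 0.243952 + 0.082276 = 0.326228
P(A|B) = 0.243952 / 0.326228 ≈ 0.74779602

0.747796
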